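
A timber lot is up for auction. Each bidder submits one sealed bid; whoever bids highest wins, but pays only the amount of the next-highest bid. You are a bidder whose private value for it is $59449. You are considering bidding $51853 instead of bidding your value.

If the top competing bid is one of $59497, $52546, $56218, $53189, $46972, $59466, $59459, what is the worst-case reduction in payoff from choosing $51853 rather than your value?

$6903

$59497: same outcome either way → loss $0.
$52546: truthful gives $6903, deviation gives $0 → loss $6903.
$56218: truthful gives $3231, deviation gives $0 → loss $3231.
$53189: truthful gives $6260, deviation gives $0 → loss $6260.
$46972: same outcome either way → loss $0.
$59466: same outcome either way → loss $0.
$59459: same outcome either way → loss $0.
Maximum loss: $6903.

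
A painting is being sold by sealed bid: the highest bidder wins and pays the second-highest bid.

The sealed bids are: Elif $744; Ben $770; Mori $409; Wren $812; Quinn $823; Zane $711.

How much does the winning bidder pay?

Highest bid: Quinn at $823, so Quinn wins.
Second-highest bid: Wren at $812 — that is the price the winner pays.

$812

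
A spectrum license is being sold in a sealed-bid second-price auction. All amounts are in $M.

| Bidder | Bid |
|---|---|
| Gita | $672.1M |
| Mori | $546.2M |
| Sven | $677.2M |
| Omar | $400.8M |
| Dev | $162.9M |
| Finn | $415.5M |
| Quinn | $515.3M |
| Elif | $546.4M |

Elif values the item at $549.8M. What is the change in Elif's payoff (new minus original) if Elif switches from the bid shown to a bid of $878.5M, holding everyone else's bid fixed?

−$127.4M

The highest bid among the other bidders is $677.2M; Elif's bid doesn't change that.
Original bid $546.4M: Elif is not highest (top rival bid is $677.2M); payoff $0M.
Alternative bid $878.5M: Elif is highest, pays the top rival bid $677.2M; payoff $549.8M − $677.2M = −$127.4M.
Change in payoff = −$127.4M − ($0M) = −$127.4M.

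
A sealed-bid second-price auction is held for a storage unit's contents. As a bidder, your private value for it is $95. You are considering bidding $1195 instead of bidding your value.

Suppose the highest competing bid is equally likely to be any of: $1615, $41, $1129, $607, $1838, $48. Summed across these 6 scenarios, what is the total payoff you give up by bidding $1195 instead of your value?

$1546

The deviation costs you only when the competing bid falls strictly between $95 and $1195; elsewhere both bids give the same outcome.
$1615: outcomes coincide → loss $0.
$41: outcomes coincide → loss $0.
$1129: truthful payoff $0, deviation payoff −$1034 → loss $1034.
$607: truthful payoff $0, deviation payoff −$512 → loss $512.
$1838: outcomes coincide → loss $0.
$48: outcomes coincide → loss $0.
Total loss = $1034 + $512 = $1546.
Truthful bidding weakly dominates here: raising your bid can only win items priced above your value, and lowering it can only forfeit items priced below.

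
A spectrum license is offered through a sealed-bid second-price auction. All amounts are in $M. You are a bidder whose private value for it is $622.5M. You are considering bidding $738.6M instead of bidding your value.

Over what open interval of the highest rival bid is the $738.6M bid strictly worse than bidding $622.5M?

If the competing bid is below $622.5M, both bids win at the same price — no difference.
If it is above $738.6M, both bids lose — no difference.
If it lies strictly between $622.5M and $738.6M, bidding your value loses (payoff 0) while bidding $738.6M wins at a price above your value (payoff negative).
So the deviation strictly hurts on the open interval ($622.5M, $738.6M).

($622.5M, $738.6M)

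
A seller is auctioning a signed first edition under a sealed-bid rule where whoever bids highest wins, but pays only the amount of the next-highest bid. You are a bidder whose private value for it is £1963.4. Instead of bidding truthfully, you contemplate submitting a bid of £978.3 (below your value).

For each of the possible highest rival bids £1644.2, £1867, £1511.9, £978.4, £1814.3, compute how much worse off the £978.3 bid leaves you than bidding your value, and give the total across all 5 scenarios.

The deviation costs you only when the competing bid falls strictly between £978.3 and £1963.4; elsewhere both bids give the same outcome.
£1644.2: truthful payoff £319.2, deviation payoff £0 → loss £319.2.
£1867: truthful payoff £96.4, deviation payoff £0 → loss £96.4.
£1511.9: truthful payoff £451.5, deviation payoff £0 → loss £451.5.
£978.4: truthful payoff £985, deviation payoff £0 → loss £985.
£1814.3: truthful payoff £149.1, deviation payoff £0 → loss £149.1.
Total loss = £319.2 + £96.4 + £451.5 + £985 + £149.1 = £2001.2.
In a second-price auction your bid sets only whether you win, not what you pay, so bidding your true value is weakly dominant.

£2001.2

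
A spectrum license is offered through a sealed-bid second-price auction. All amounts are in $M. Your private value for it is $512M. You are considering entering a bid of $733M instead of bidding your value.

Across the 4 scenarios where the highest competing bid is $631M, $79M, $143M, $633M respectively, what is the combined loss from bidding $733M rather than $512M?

The deviation costs you only when the competing bid falls strictly between $512M and $733M; elsewhere both bids give the same outcome.
$631M: truthful payoff $0M, deviation payoff −$119M → loss $119M.
$79M: outcomes coincide → loss $0M.
$143M: outcomes coincide → loss $0M.
$633M: truthful payoff $0M, deviation payoff −$121M → loss $121M.
Total loss = $119M + $121M = $240M.

$240M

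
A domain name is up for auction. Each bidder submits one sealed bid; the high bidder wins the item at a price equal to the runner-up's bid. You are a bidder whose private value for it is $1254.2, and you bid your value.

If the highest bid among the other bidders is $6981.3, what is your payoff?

Your bid $1254.2 is below the highest competing bid $6981.3, so you lose.
A losing bidder pays nothing and receives nothing: payoff = $0.

$0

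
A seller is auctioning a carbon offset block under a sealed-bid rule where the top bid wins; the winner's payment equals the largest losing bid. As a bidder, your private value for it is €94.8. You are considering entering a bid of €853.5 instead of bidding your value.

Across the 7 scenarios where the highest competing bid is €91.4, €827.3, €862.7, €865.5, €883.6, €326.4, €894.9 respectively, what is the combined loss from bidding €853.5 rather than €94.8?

The deviation costs you only when the competing bid falls strictly between €94.8 and €853.5; elsewhere both bids give the same outcome.
€91.4: outcomes coincide → loss €0.
€827.3: truthful payoff €0, deviation payoff −€732.5 → loss €732.5.
€862.7: outcomes coincide → loss €0.
€865.5: outcomes coincide → loss €0.
€883.6: outcomes coincide → loss €0.
€326.4: truthful payoff €0, deviation payoff −€231.6 → loss €231.6.
€894.9: outcomes coincide → loss €0.
Total loss = €732.5 + €231.6 = €964.1.

€964.1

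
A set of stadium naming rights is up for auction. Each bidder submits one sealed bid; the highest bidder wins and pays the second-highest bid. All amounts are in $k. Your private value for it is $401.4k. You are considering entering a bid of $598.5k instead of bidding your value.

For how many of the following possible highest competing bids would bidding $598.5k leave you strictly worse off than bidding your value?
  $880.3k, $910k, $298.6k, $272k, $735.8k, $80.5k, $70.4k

0

The deviation hurts exactly when the highest competing bid lies strictly between $401.4k and $598.5k — overbidding then wins at a price above your value.
$880.3k: above both → same outcome either way.
$910k: above both → same outcome either way.
$298.6k: below both → same outcome either way.
$272k: below both → same outcome either way.
$735.8k: above both → same outcome either way.
$80.5k: below both → same outcome either way.
$70.4k: below both → same outcome either way.
Count: 0.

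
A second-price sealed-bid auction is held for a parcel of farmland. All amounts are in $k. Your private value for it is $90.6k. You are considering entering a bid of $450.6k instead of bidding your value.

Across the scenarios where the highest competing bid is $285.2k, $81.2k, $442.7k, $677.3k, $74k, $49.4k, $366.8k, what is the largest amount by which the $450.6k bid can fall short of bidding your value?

$285.2k: truthful gives $0k, deviation gives −$194.6k → loss $194.6k.
$81.2k: same outcome either way → loss $0k.
$442.7k: truthful gives $0k, deviation gives −$352.1k → loss $352.1k.
$677.3k: same outcome either way → loss $0k.
$74k: same outcome either way → loss $0k.
$49.4k: same outcome either way → loss $0k.
$366.8k: truthful gives $0k, deviation gives −$276.2k → loss $276.2k.
Maximum loss: $352.1k.

$352.1k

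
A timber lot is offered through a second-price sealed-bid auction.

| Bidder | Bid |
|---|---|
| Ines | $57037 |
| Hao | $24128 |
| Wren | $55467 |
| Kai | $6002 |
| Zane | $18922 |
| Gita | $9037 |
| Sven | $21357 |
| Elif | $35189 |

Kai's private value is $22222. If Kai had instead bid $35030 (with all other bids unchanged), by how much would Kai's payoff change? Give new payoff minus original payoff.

The highest bid among the other bidders is $57037; Kai's bid doesn't change that.
Original bid $6002: Kai is not highest (top rival bid is $57037); payoff $0.
Alternative bid $35030: Kai is not highest (top rival bid is $57037); payoff $0.
Change in payoff = $0 − ($0) = $0.

$0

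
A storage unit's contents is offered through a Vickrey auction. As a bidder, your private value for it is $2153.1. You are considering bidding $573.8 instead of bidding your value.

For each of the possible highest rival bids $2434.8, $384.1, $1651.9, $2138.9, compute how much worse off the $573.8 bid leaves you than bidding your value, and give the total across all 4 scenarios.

$515.4

The deviation costs you only when the competing bid falls strictly between $573.8 and $2153.1; elsewhere both bids give the same outcome.
$2434.8: outcomes coincide → loss $0.
$384.1: outcomes coincide → loss $0.
$1651.9: truthful payoff $501.2, deviation payoff $0 → loss $501.2.
$2138.9: truthful payoff $14.2, deviation payoff $0 → loss $14.2.
Total loss = $501.2 + $14.2 = $515.4.
Truthful bidding weakly dominates here: raising your bid can only win items priced above your value, and lowering it can only forfeit items priced below.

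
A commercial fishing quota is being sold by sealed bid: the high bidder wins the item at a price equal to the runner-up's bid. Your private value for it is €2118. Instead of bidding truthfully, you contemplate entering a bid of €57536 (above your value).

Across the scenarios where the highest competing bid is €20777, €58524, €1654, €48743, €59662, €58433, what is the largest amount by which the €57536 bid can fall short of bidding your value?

€20777: truthful gives €0, deviation gives −€18659 → loss €18659.
€58524: same outcome either way → loss €0.
€1654: same outcome either way → loss €0.
€48743: truthful gives €0, deviation gives −€46625 → loss €46625.
€59662: same outcome either way → loss €0.
€58433: same outcome either way → loss €0.
Maximum loss: €46625.

€46625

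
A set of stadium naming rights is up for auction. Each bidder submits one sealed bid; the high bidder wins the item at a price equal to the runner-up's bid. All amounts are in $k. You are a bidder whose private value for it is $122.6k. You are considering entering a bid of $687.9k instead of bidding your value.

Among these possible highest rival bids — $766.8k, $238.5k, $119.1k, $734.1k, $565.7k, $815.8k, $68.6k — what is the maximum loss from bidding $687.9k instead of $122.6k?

$766.8k: same outcome either way → loss $0k.
$238.5k: truthful gives $0k, deviation gives −$115.9k → loss $115.9k.
$119.1k: same outcome either way → loss $0k.
$734.1k: same outcome either way → loss $0k.
$565.7k: truthful gives $0k, deviation gives −$443.1k → loss $443.1k.
$815.8k: same outcome either way → loss $0k.
$68.6k: same outcome either way → loss $0k.
Maximum loss: $443.1k.

$443.1k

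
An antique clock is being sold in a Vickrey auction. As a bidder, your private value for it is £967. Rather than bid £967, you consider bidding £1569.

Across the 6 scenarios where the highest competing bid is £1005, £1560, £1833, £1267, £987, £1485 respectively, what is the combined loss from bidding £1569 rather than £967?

The deviation costs you only when the competing bid falls strictly between £967 and £1569; elsewhere both bids give the same outcome.
£1005: truthful payoff £0, deviation payoff −£38 → loss £38.
£1560: truthful payoff £0, deviation payoff −£593 → loss £593.
£1833: outcomes coincide → loss £0.
£1267: truthful payoff £0, deviation payoff −£300 → loss £300.
£987: truthful payoff £0, deviation payoff −£20 → loss £20.
£1485: truthful payoff £0, deviation payoff −£518 → loss £518.
Total loss = £38 + £593 + £300 + £20 + £518 = £1469.

£1469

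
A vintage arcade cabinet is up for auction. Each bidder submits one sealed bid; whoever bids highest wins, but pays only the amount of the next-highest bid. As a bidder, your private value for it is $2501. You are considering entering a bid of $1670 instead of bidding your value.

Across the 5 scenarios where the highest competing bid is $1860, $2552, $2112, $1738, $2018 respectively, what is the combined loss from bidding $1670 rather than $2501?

$2276

The deviation costs you only when the competing bid falls strictly between $1670 and $2501; elsewhere both bids give the same outcome.
$1860: truthful payoff $641, deviation payoff $0 → loss $641.
$2552: outcomes coincide → loss $0.
$2112: truthful payoff $389, deviation payoff $0 → loss $389.
$1738: truthful payoff $763, deviation payoff $0 → loss $763.
$2018: truthful payoff $483, deviation payoff $0 → loss $483.
Total loss = $641 + $389 + $763 + $483 = $2276.
Because the price is fixed by the runner-up's bid, deviating from your value can only change a good outcome into a bad one — never the reverse.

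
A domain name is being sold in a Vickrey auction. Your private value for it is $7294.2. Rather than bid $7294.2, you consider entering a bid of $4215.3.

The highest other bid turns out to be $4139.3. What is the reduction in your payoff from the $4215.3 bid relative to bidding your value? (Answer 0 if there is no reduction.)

Bidding your value $7294.2: you win (since $7294.2 > $4139.3) and pay $4139.3. Payoff $3154.9.
Bidding $4215.3: you win and pay $4139.3. Payoff $7294.2 − $4139.3 = $3154.9.
Difference = $3154.9 − $3154.9 = $0; both bids lead to the same outcome because the competing bid is below both your value and your alternative bid.
In a second-price auction your bid sets only whether you win, not what you pay, so bidding your true value is weakly dominant.

$0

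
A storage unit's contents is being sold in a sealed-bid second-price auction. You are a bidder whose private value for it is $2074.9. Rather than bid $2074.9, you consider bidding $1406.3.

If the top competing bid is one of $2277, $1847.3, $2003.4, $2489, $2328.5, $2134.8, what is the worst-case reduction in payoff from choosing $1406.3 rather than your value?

$2277: same outcome either way → loss $0.
$1847.3: truthful gives $227.6, deviation gives $0 → loss $227.6.
$2003.4: truthful gives $71.5, deviation gives $0 → loss $71.5.
$2489: same outcome either way → loss $0.
$2328.5: same outcome either way → loss $0.
$2134.8: same outcome either way → loss $0.
Maximum loss: $227.6.

$227.6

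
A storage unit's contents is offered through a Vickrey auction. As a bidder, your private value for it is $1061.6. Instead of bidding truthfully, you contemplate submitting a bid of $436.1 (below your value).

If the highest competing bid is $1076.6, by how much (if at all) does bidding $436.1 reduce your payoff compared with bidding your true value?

$0

Bidding your value $1061.6: you lose (since $1061.6 < $1076.6). Payoff $0.
Bidding $436.1: you lose. Payoff $0.
Difference = $0 − $0 = $0; both bids lead to the same outcome because the competing bid is above both your value and your alternative bid.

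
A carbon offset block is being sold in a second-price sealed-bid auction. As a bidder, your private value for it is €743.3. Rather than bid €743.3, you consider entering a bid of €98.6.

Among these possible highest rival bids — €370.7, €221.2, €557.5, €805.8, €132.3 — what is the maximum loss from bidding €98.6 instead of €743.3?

€370.7: truthful gives €372.6, deviation gives €0 → loss €372.6.
€221.2: truthful gives €522.1, deviation gives €0 → loss €522.1.
€557.5: truthful gives €185.8, deviation gives €0 → loss €185.8.
€805.8: same outcome either way → loss €0.
€132.3: truthful gives €611, deviation gives €0 → loss €611.
Maximum loss: €611.

€611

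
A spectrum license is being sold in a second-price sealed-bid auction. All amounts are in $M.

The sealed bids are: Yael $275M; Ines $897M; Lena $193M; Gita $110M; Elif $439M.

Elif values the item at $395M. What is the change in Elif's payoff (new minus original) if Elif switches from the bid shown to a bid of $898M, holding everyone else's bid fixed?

The highest bid among the other bidders is $897M; Elif's bid doesn't change that.
Original bid $439M: Elif is not highest (top rival bid is $897M); payoff $0M.
Alternative bid $898M: Elif is highest, pays the top rival bid $897M; payoff $395M − $897M = −$502M.
Change in payoff = −$502M − ($0M) = −$502M.

−$502M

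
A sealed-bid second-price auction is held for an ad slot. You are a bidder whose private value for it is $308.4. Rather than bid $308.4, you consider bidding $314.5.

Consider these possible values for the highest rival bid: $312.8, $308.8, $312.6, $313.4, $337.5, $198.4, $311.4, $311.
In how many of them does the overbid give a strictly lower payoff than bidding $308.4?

6

The deviation hurts exactly when the highest competing bid lies strictly between $308.4 and $314.5 — overbidding then wins at a price above your value.
$312.8: inside the interval → strictly worse (loss $4.4).
$308.8: inside the interval → strictly worse (loss $0.4).
$312.6: inside the interval → strictly worse (loss $4.2).
$313.4: inside the interval → strictly worse (loss $5).
$337.5: above both → same outcome either way.
$198.4: below both → same outcome either way.
$311.4: inside the interval → strictly worse (loss $3).
$311: inside the interval → strictly worse (loss $2.6).
Count: 6.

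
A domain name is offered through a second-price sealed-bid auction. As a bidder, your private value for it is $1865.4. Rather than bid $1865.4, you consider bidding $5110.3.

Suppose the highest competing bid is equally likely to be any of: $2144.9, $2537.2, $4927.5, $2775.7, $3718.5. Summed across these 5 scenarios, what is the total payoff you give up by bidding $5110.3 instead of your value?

$6776.8

The deviation costs you only when the competing bid falls strictly between $1865.4 and $5110.3; elsewhere both bids give the same outcome.
$2144.9: truthful payoff $0, deviation payoff −$279.5 → loss $279.5.
$2537.2: truthful payoff $0, deviation payoff −$671.8 → loss $671.8.
$4927.5: truthful payoff $0, deviation payoff −$3062.1 → loss $3062.1.
$2775.7: truthful payoff $0, deviation payoff −$910.3 → loss $910.3.
$3718.5: truthful payoff $0, deviation payoff −$1853.1 → loss $1853.1.
Total loss = $279.5 + $671.8 + $3062.1 + $910.3 + $1853.1 = $6776.8.
Because the price is fixed by the runner-up's bid, deviating from your value can only change a good outcome into a bad one — never the reverse.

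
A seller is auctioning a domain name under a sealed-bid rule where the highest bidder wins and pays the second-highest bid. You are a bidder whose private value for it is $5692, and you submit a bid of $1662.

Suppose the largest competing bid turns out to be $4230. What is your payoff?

$0

Your bid $1662 is below the highest competing bid $4230, so you lose.
A losing bidder pays nothing and receives nothing: payoff = $0.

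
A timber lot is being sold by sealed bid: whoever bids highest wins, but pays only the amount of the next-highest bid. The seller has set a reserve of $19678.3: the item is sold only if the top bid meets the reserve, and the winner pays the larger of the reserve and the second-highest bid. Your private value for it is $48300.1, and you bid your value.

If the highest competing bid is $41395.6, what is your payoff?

Your bid $48300.1 is the highest and exceeds the reserve.
Price = max(second-highest bid, reserve) = max($41395.6, $19678.3) = $41395.6.
Payoff = $48300.1 − $41395.6 = $6904.5.

$6904.5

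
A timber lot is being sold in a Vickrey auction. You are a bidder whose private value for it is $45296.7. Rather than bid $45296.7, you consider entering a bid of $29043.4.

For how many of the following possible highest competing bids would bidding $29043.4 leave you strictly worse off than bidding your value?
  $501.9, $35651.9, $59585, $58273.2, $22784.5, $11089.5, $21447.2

The deviation hurts exactly when the highest competing bid lies strictly between $29043.4 and $45296.7 — underbidding then forfeits a profitable win.
$501.9: below both → same outcome either way.
$35651.9: inside the interval → strictly worse (loss $9644.8).
$59585: above both → same outcome either way.
$58273.2: above both → same outcome either way.
$22784.5: below both → same outcome either way.
$11089.5: below both → same outcome either way.
$21447.2: below both → same outcome either way.
Count: 1.

1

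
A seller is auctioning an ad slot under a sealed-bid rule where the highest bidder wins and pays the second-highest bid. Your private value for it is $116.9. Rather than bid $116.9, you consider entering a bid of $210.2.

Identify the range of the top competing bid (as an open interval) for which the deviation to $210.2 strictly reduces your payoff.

($116.9, $210.2)

If the competing bid is below $116.9, both bids win at the same price — no difference.
If it is above $210.2, both bids lose — no difference.
If it lies strictly between $116.9 and $210.2, bidding your value loses (payoff 0) while bidding $210.2 wins at a price above your value (payoff negative).
So the deviation strictly hurts on the open interval ($116.9, $210.2).
Truthful bidding weakly dominates here: raising your bid can only win items priced above your value, and lowering it can only forfeit items priced below.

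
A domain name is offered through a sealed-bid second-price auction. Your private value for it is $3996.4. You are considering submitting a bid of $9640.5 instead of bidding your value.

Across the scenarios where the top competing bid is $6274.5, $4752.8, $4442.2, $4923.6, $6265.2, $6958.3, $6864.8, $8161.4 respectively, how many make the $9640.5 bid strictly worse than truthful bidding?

8

The deviation hurts exactly when the highest competing bid lies strictly between $3996.4 and $9640.5 — overbidding then wins at a price above your value.
$6274.5: inside the interval → strictly worse (loss $2278.1).
$4752.8: inside the interval → strictly worse (loss $756.4).
$4442.2: inside the interval → strictly worse (loss $445.8).
$4923.6: inside the interval → strictly worse (loss $927.2).
$6265.2: inside the interval → strictly worse (loss $2268.8).
$6958.3: inside the interval → strictly worse (loss $2961.9).
$6864.8: inside the interval → strictly worse (loss $2868.4).
$8161.4: inside the interval → strictly worse (loss $4165).
Count: 8.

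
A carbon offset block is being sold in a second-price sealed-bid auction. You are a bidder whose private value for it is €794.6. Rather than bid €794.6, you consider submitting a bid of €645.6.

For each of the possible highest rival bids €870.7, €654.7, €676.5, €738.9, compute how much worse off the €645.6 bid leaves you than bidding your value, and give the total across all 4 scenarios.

The deviation costs you only when the competing bid falls strictly between €645.6 and €794.6; elsewhere both bids give the same outcome.
€870.7: outcomes coincide → loss €0.
€654.7: truthful payoff €139.9, deviation payoff €0 → loss €139.9.
€676.5: truthful payoff €118.1, deviation payoff €0 → loss €118.1.
€738.9: truthful payoff €55.7, deviation payoff €0 → loss €55.7.
Total loss = €139.9 + €118.1 + €55.7 = €313.7.

€313.7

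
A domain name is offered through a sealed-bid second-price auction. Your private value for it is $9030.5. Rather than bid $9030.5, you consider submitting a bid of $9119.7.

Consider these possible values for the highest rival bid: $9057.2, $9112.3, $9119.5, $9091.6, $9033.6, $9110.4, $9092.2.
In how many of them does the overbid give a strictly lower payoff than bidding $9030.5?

The deviation hurts exactly when the highest competing bid lies strictly between $9030.5 and $9119.7 — overbidding then wins at a price above your value.
$9057.2: inside the interval → strictly worse (loss $26.7).
$9112.3: inside the interval → strictly worse (loss $81.8).
$9119.5: inside the interval → strictly worse (loss $89).
$9091.6: inside the interval → strictly worse (loss $61.1).
$9033.6: inside the interval → strictly worse (loss $3.1).
$9110.4: inside the interval → strictly worse (loss $79.9).
$9092.2: inside the interval → strictly worse (loss $61.7).
Count: 7.

7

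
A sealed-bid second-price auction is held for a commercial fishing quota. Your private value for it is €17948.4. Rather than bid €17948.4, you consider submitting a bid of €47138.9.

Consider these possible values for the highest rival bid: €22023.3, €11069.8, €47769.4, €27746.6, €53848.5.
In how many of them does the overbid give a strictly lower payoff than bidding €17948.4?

2

The deviation hurts exactly when the highest competing bid lies strictly between €17948.4 and €47138.9 — overbidding then wins at a price above your value.
€22023.3: inside the interval → strictly worse (loss €4074.9).
€11069.8: below both → same outcome either way.
€47769.4: above both → same outcome either way.
€27746.6: inside the interval → strictly worse (loss €9798.2).
€53848.5: above both → same outcome either way.
Count: 2.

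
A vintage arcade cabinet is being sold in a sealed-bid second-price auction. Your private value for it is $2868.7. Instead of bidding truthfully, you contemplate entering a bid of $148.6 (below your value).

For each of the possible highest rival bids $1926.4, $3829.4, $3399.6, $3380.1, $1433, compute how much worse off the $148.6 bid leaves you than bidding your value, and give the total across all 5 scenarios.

$2378

The deviation costs you only when the competing bid falls strictly between $148.6 and $2868.7; elsewhere both bids give the same outcome.
$1926.4: truthful payoff $942.3, deviation payoff $0 → loss $942.3.
$3829.4: outcomes coincide → loss $0.
$3399.6: outcomes coincide → loss $0.
$3380.1: outcomes coincide → loss $0.
$1433: truthful payoff $1435.7, deviation payoff $0 → loss $1435.7.
Total loss = $942.3 + $1435.7 = $2378.
In a second-price auction your bid sets only whether you win, not what you pay, so bidding your true value is weakly dominant.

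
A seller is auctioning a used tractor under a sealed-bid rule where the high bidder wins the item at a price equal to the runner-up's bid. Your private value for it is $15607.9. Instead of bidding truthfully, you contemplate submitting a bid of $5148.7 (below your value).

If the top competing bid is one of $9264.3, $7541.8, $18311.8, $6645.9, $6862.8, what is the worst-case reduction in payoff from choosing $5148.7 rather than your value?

$8962

$9264.3: truthful gives $6343.6, deviation gives $0 → loss $6343.6.
$7541.8: truthful gives $8066.1, deviation gives $0 → loss $8066.1.
$18311.8: same outcome either way → loss $0.
$6645.9: truthful gives $8962, deviation gives $0 → loss $8962.
$6862.8: truthful gives $8745.1, deviation gives $0 → loss $8745.1.
Maximum loss: $8962.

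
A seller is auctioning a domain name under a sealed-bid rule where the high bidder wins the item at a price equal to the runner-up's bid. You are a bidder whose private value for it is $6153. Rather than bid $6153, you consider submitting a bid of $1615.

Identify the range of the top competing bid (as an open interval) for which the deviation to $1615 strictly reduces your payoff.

($1615, $6153)

If the competing bid is below $1615, both bids win at the same price — no difference.
If it is above $6153, both bids lose — no difference.
If it lies strictly between $1615 and $6153, bidding your value wins at a price below your value (positive payoff) while bidding $1615 loses (payoff 0).
So the deviation strictly hurts on the open interval ($1615, $6153).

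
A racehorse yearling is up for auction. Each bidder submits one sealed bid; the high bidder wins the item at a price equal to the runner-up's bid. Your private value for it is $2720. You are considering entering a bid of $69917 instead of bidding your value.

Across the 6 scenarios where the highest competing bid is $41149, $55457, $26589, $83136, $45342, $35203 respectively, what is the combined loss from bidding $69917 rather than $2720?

The deviation costs you only when the competing bid falls strictly between $2720 and $69917; elsewhere both bids give the same outcome.
$41149: truthful payoff $0, deviation payoff −$38429 → loss $38429.
$55457: truthful payoff $0, deviation payoff −$52737 → loss $52737.
$26589: truthful payoff $0, deviation payoff −$23869 → loss $23869.
$83136: outcomes coincide → loss $0.
$45342: truthful payoff $0, deviation payoff −$42622 → loss $42622.
$35203: truthful payoff $0, deviation payoff −$32483 → loss $32483.
Total loss = $38429 + $52737 + $23869 + $42622 + $32483 = $190140.

$190140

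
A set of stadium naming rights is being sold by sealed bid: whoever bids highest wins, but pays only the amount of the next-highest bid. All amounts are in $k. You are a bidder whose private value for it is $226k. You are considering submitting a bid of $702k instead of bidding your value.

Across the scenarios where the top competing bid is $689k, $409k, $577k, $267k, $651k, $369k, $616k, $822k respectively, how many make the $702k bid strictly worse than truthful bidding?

The deviation hurts exactly when the highest competing bid lies strictly between $226k and $702k — overbidding then wins at a price above your value.
$689k: inside the interval → strictly worse (loss $463k).
$409k: inside the interval → strictly worse (loss $183k).
$577k: inside the interval → strictly worse (loss $351k).
$267k: inside the interval → strictly worse (loss $41k).
$651k: inside the interval → strictly worse (loss $425k).
$369k: inside the interval → strictly worse (loss $143k).
$616k: inside the interval → strictly worse (loss $390k).
$822k: above both → same outcome either way.
Count: 7.

7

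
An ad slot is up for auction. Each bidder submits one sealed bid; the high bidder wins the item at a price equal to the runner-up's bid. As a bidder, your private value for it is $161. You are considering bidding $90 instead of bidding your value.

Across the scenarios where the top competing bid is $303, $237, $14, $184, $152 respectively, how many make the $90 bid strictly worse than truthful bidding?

1

The deviation hurts exactly when the highest competing bid lies strictly between $90 and $161 — underbidding then forfeits a profitable win.
$303: above both → same outcome either way.
$237: above both → same outcome either way.
$14: below both → same outcome either way.
$184: above both → same outcome either way.
$152: inside the interval → strictly worse (loss $9).
Count: 1.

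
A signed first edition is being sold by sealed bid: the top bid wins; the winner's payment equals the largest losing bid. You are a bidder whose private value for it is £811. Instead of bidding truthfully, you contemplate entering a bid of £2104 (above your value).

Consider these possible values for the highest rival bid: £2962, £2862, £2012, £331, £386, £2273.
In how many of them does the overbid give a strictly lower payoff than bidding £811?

1

The deviation hurts exactly when the highest competing bid lies strictly between £811 and £2104 — overbidding then wins at a price above your value.
£2962: above both → same outcome either way.
£2862: above both → same outcome either way.
£2012: inside the interval → strictly worse (loss £1201).
£331: below both → same outcome either way.
£386: below both → same outcome either way.
£2273: above both → same outcome either way.
Count: 1.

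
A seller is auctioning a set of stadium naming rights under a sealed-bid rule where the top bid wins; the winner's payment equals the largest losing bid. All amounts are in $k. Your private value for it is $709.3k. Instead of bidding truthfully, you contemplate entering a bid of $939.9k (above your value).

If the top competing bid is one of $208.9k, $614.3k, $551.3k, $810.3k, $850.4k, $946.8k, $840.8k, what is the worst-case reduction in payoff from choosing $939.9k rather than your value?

$141.1k

$208.9k: same outcome either way → loss $0k.
$614.3k: same outcome either way → loss $0k.
$551.3k: same outcome either way → loss $0k.
$810.3k: truthful gives $0k, deviation gives −$101k → loss $101k.
$850.4k: truthful gives $0k, deviation gives −$141.1k → loss $141.1k.
$946.8k: same outcome either way → loss $0k.
$840.8k: truthful gives $0k, deviation gives −$131.5k → loss $131.5k.
Maximum loss: $141.1k.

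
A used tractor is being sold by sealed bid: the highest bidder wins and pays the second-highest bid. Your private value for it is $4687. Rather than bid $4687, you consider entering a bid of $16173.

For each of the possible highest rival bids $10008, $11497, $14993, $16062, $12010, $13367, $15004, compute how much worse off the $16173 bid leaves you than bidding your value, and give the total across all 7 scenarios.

$60132

The deviation costs you only when the competing bid falls strictly between $4687 and $16173; elsewhere both bids give the same outcome.
$10008: truthful payoff $0, deviation payoff −$5321 → loss $5321.
$11497: truthful payoff $0, deviation payoff −$6810 → loss $6810.
$14993: truthful payoff $0, deviation payoff −$10306 → loss $10306.
$16062: truthful payoff $0, deviation payoff −$11375 → loss $11375.
$12010: truthful payoff $0, deviation payoff −$7323 → loss $7323.
$13367: truthful payoff $0, deviation payoff −$8680 → loss $8680.
$15004: truthful payoff $0, deviation payoff −$10317 → loss $10317.
Total loss = $5321 + $6810 + $10306 + $11375 + $7323 + $8680 + $10317 = $60132.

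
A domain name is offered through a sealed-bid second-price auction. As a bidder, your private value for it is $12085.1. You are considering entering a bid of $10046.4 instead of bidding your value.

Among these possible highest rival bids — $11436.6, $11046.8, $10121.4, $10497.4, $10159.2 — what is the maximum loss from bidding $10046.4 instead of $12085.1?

$1963.7

$11436.6: truthful gives $648.5, deviation gives $0 → loss $648.5.
$11046.8: truthful gives $1038.3, deviation gives $0 → loss $1038.3.
$10121.4: truthful gives $1963.7, deviation gives $0 → loss $1963.7.
$10497.4: truthful gives $1587.7, deviation gives $0 → loss $1587.7.
$10159.2: truthful gives $1925.9, deviation gives $0 → loss $1925.9.
Maximum loss: $1963.7.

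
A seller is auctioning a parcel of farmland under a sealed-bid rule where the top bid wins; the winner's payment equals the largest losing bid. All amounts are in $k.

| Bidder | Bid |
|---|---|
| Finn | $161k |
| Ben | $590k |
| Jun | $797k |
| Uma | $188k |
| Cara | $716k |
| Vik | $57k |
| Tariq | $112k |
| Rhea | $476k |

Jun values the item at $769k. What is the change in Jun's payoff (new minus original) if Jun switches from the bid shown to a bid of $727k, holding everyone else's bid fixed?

The highest bid among the other bidders is $716k; Jun's bid doesn't change that.
Original bid $797k: Jun is highest, pays the top rival bid $716k; payoff $769k − $716k = $53k.
Alternative bid $727k: Jun is highest, pays the top rival bid $716k; payoff $769k − $716k = $53k.
Change in payoff = $53k − ($53k) = $0k.

$0k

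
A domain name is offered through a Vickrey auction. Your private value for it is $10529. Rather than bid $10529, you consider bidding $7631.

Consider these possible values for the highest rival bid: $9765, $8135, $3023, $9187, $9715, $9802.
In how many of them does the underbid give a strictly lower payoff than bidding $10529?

The deviation hurts exactly when the highest competing bid lies strictly between $7631 and $10529 — underbidding then forfeits a profitable win.
$9765: inside the interval → strictly worse (loss $764).
$8135: inside the interval → strictly worse (loss $2394).
$3023: below both → same outcome either way.
$9187: inside the interval → strictly worse (loss $1342).
$9715: inside the interval → strictly worse (loss $814).
$9802: inside the interval → strictly worse (loss $727).
Count: 5.

5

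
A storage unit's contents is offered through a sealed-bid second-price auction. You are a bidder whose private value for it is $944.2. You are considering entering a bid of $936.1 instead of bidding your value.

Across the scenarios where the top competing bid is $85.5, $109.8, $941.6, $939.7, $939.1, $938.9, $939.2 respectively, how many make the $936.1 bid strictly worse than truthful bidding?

5

The deviation hurts exactly when the highest competing bid lies strictly between $936.1 and $944.2 — underbidding then forfeits a profitable win.
$85.5: below both → same outcome either way.
$109.8: below both → same outcome either way.
$941.6: inside the interval → strictly worse (loss $2.6).
$939.7: inside the interval → strictly worse (loss $4.5).
$939.1: inside the interval → strictly worse (loss $5.1).
$938.9: inside the interval → strictly worse (loss $5.3).
$939.2: inside the interval → strictly worse (loss $5).
Count: 5.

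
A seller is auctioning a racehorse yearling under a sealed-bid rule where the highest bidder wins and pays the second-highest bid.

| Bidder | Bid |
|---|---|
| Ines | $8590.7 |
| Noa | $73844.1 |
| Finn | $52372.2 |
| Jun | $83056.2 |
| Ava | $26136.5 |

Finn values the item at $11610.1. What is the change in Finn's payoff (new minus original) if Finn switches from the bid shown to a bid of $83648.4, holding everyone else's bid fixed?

−$71446.1

The highest bid among the other bidders is $83056.2; Finn's bid doesn't change that.
Original bid $52372.2: Finn is not highest (top rival bid is $83056.2); payoff $0.
Alternative bid $83648.4: Finn is highest, pays the top rival bid $83056.2; payoff $11610.1 − $83056.2 = −$71446.1.
Change in payoff = −$71446.1 − ($0) = −$71446.1.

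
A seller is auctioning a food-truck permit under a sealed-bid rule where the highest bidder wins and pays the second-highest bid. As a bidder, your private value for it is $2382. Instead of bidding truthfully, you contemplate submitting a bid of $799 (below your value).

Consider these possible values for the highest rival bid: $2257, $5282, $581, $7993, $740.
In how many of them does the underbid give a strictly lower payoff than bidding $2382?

The deviation hurts exactly when the highest competing bid lies strictly between $799 and $2382 — underbidding then forfeits a profitable win.
$2257: inside the interval → strictly worse (loss $125).
$5282: above both → same outcome either way.
$581: below both → same outcome either way.
$7993: above both → same outcome either way.
$740: below both → same outcome either way.
Count: 1.

1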